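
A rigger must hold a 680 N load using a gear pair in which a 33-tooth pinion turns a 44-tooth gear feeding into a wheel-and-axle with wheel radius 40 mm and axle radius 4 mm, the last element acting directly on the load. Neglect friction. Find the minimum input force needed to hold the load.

Gear pair MA = 44/33 = 1.3333.
Wheel-and-axle MA = R/r = 40/4 = 10.
Combined ideal MA = 1.3333 × 10 = 13.333.
Effort = load / MA = 680 / 13.333 = 51 N.

51 N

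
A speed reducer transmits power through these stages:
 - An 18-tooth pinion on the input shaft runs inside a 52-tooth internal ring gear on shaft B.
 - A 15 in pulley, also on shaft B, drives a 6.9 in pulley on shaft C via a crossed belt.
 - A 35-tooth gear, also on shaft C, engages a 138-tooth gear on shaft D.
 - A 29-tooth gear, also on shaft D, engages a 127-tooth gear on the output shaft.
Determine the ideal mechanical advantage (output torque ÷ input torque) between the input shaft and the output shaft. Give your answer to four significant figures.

Each stage contributes driven/driver: internal gear 52/18 = 2.8889, belt 6.9/15 = 0.46, gear mesh 138/35 = 3.9429, gear mesh 127/29 = 4.3793.
Overall: 2.8889 × 0.46 × 3.9429 × 4.3793 = 22.946.

22.95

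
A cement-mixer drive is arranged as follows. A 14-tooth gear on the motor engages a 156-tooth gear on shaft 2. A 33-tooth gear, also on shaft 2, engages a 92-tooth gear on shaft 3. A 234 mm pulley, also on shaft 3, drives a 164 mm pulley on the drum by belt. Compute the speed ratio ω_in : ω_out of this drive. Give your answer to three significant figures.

Each stage contributes driven/driver: gear mesh 156/14 = 11.143, gear mesh 92/33 = 2.7879, belt 164/234 = 0.70085.
Overall: 11.143 × 2.7879 × 0.70085 = 21.772.

21.8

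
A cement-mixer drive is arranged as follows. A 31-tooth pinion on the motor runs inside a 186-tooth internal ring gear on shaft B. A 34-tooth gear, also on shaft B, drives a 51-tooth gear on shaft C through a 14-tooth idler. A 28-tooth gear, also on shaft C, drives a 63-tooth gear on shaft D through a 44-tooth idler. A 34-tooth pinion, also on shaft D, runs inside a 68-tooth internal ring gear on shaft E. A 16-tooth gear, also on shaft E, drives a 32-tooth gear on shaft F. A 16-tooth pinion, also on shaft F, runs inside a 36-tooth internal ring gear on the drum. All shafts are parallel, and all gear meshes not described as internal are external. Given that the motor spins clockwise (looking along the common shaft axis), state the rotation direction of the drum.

anticlockwise

the motor → shaft B: internal mesh, same direction → CW.
shaft B → shaft C: driver → idler → driven is 2 external meshes, 2 reversals → CW.
shaft C → shaft D: driver → idler → driven is 2 external meshes, 2 reversals → CW.
shaft D → shaft E: internal mesh, same direction → CW.
shaft E → shaft F: external mesh, 1 reversal → CCW.
shaft F → the drum: internal mesh, same direction → CCW.
5 reversals in total — an odd number — so the drum turns opposite to the motor.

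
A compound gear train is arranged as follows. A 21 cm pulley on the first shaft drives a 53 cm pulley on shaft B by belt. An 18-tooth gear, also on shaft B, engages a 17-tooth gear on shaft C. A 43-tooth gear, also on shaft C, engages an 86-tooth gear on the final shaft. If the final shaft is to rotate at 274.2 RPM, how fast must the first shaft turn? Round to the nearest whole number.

1307 RPM

Overall ratio R = 2.5238 × 0.94444 × 2 = 4.7672.
Required input speed = output speed × R = 274.2 × 4.7672 = 1307.2 RPM.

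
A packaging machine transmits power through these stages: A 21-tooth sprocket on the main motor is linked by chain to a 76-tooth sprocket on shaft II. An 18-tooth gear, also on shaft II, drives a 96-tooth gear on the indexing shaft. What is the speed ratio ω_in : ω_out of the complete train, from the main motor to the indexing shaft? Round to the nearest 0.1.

19.3

Each stage contributes driven/driver: chain 76/21 = 3.619, gear mesh 96/18 = 5.3333.
Overall: 3.619 × 5.3333 = 19.302.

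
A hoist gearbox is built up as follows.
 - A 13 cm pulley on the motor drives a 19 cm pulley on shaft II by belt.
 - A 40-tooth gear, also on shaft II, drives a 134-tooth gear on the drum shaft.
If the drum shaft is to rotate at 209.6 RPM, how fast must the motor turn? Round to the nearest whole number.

Overall ratio R = 1.4615 × 3.35 = 4.8962.
Required input speed = output speed × R = 209.6 × 4.8962 = 1026.2 RPM.

1026 RPM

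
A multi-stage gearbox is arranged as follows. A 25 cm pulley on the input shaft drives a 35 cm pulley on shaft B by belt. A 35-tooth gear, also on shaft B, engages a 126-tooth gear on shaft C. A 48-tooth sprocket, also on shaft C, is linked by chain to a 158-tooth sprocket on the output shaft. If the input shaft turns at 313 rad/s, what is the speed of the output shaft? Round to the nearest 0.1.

Belt: ratio = 35/25 = 1.4, so shaft B turns at 313 / 1.4 = 223.57 rad/s.
Gear mesh: ratio = 126/35 = 3.6, so shaft C turns at 223.57 / 3.6 = 62.103 rad/s.
Chain: ratio = 158/48 = 3.2917, so the output shaft turns at 62.103 / 3.2917 = 18.867 rad/s.

18.9 rad/s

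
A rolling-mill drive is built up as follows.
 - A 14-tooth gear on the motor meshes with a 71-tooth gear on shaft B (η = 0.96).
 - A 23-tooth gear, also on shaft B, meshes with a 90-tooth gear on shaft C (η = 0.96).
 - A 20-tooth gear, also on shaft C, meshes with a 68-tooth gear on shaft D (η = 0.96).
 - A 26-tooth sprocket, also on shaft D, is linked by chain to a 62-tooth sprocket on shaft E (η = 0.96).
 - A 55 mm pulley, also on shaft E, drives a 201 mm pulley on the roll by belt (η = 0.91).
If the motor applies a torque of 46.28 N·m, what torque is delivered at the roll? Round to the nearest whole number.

Gear mesh: ratio = 71/14 = 5.0714; torque at shaft B = 46.28 × 5.0714 × 0.96 = 225.32 N·m.
Gear mesh: ratio = 90/23 = 3.913; torque at shaft C = 225.32 × 3.913 × 0.96 = 846.41 N·m.
Gear mesh: ratio = 68/20 = 3.4; torque at shaft D = 846.41 × 3.4 × 0.96 = 2762.7 N·m.
Chain: ratio = 62/26 = 2.3846; torque at shaft E = 2762.7 × 2.3846 × 0.96 = 6324.4 N·m.
Belt: ratio = 201/55 = 3.6545; torque at the roll = 6324.4 × 3.6545 × 0.91 = 21033 N·m.

21033 N·m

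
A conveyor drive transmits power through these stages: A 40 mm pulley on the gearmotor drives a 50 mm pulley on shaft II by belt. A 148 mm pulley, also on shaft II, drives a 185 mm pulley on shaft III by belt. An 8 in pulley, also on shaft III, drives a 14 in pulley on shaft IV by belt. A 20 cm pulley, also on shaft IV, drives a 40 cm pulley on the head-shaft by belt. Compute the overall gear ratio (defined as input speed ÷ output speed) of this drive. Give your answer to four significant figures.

5.469

Each stage contributes driven/driver: belt 50/40 = 1.25, belt 185/148 = 1.25, belt 14/8 = 1.75, belt 40/20 = 2.
Overall: 1.25 × 1.25 × 1.75 × 2 = 5.4688.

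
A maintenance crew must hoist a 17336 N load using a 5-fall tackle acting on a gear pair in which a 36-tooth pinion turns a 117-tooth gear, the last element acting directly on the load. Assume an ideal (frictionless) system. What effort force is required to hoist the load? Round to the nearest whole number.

Block-and-tackle MA = number of supporting rope parts = 5.
Gear pair MA = 117/36 = 3.25.
Combined ideal MA = 5 × 3.25 = 16.25.
Effort = load / MA = 17336 / 16.25 = 1066.8 N.

1067 N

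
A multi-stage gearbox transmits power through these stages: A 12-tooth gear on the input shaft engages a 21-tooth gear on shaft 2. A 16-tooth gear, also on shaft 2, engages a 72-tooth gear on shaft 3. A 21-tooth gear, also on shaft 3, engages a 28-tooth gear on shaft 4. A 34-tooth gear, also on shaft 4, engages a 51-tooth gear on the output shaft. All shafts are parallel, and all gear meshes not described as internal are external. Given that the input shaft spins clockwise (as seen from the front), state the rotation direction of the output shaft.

the input shaft → shaft 2: external mesh, 1 reversal → CCW.
shaft 2 → shaft 3: external mesh, 1 reversal → CW.
shaft 3 → shaft 4: external mesh, 1 reversal → CCW.
shaft 4 → the output shaft: external mesh, 1 reversal → CW.
4 reversals in total — an even number — so the output shaft turns the same way as the input shaft.

clockwise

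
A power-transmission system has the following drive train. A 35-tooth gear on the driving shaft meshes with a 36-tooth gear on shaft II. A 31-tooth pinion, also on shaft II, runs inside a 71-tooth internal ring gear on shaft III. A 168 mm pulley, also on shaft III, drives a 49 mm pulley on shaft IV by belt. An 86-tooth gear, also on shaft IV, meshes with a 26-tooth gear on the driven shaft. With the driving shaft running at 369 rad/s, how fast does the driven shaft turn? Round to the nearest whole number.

gear mesh 36/35 = 1.0286 → 369/1.0286 = 358.75 rad/s
internal gear 71/31 = 2.2903 → 358.75/2.2903 = 156.64 rad/s
belt 49/168 = 0.29167 → 156.64/0.29167 = 537.04 rad/s
gear mesh 26/86 = 0.30233 → 537.04/0.30233 = 1776.4 rad/s

1776 rad/s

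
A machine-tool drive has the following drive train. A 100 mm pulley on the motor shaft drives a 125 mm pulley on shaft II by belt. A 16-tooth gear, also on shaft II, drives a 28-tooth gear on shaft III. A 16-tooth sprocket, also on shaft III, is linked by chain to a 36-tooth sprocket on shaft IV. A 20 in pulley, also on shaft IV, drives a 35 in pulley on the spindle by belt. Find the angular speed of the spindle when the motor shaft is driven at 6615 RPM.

belt 125/100 = 1.25 → 6615/1.25 = 5292 RPM
gear mesh 28/16 = 1.75 → 5292/1.75 = 3024 RPM
chain 36/16 = 2.25 → 3024/2.25 = 1344 RPM
belt 35/20 = 1.75 → 1344/1.75 = 768 RPM

768 RPM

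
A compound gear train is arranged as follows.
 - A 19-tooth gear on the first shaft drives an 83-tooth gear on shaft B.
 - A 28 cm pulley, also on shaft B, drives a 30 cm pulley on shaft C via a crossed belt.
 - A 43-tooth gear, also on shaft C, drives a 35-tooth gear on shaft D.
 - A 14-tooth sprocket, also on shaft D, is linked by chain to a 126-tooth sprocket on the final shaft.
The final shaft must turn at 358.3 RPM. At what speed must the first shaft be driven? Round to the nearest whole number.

12285 RPM

Overall ratio R = 4.3684 × 1.0714 × 0.81395 × 9 = 34.287.
Required input speed = output speed × R = 358.3 × 34.287 = 12285 RPM.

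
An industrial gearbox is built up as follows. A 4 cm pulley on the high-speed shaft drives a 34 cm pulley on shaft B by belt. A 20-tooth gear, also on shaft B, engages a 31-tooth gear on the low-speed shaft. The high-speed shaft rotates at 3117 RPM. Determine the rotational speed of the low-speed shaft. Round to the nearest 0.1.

the high-speed shaft → shaft B (belt, 34/4): 3117 ÷ 8.5 = 366.71 RPM
shaft B → the low-speed shaft (gear mesh, 31/20): 366.71 ÷ 1.55 = 236.58 RPM

236.6 RPM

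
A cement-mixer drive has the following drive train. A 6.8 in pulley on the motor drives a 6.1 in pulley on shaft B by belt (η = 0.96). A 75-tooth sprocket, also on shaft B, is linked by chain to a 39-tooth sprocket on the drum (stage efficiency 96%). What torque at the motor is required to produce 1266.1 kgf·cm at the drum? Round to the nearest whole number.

2945 kgf·cm

Overall ratio R = 0.89706 × 0.52 = 0.46647; overall efficiency η = 0.96 × 0.96 = 0.9216.
Input torque = output torque / (R × η) = 1266.1 / (0.46647 × 0.9216) = 2945.1 kgf·cm.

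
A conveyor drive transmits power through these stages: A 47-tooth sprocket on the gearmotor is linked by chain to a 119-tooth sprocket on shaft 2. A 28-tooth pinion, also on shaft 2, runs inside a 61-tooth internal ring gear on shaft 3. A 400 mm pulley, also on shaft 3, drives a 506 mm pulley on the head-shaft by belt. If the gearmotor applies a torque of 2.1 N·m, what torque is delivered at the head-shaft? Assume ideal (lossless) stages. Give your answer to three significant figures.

After the chain (119/47): 2.1 × 2.5319 = 5.317 N·m
After the internal gear (61/28): 5.317 × 2.1786 = 11.584 N·m
After the belt (506/400): 11.584 × 1.265 = 14.653 N·m

14.7 N·m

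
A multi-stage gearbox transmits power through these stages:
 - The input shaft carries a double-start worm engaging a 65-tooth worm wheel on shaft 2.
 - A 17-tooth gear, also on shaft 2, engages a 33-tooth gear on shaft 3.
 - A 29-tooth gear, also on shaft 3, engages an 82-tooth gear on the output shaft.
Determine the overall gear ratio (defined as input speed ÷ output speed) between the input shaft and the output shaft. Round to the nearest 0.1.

178.4

Each stage contributes driven/driver: worm 65/2 = 32.5, gear mesh 33/17 = 1.9412, gear mesh 82/29 = 2.8276.
Overall: 32.5 × 1.9412 × 2.8276 = 178.39.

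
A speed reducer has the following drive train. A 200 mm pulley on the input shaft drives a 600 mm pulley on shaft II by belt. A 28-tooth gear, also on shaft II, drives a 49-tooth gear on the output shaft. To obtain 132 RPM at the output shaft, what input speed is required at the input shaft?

693 RPM

Overall ratio R = 3 × 1.75 = 5.25.
Required input speed = output speed × R = 132 × 5.25 = 693 RPM.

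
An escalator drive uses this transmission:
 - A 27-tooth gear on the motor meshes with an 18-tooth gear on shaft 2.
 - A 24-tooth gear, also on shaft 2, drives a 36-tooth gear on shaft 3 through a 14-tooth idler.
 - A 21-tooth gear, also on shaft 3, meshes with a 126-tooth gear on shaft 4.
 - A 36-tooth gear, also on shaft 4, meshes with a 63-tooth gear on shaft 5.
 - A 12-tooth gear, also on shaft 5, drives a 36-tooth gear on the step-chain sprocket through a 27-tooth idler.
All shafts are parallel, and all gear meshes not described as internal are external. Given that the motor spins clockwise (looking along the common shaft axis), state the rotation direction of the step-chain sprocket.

the motor → shaft 2: external mesh, 1 reversal → CCW.
shaft 2 → shaft 3: driver → idler → driven is 2 external meshes, 2 reversals → CCW.
shaft 3 → shaft 4: external mesh, 1 reversal → CW.
shaft 4 → shaft 5: external mesh, 1 reversal → CCW.
shaft 5 → the step-chain sprocket: driver → idler → driven is 2 external meshes, 2 reversals → CCW.
7 reversals in total — an odd number — so the step-chain sprocket turns opposite to the motor.

anticlockwise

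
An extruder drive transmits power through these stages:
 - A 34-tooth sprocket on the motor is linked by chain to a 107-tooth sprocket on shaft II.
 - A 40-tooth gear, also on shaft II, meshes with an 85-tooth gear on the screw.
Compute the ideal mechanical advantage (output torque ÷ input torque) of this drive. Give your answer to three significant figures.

Each stage contributes driven/driver: chain 107/34 = 3.1471, gear mesh 85/40 = 2.125.
Overall: 3.1471 × 2.125 = 6.6875.

6.69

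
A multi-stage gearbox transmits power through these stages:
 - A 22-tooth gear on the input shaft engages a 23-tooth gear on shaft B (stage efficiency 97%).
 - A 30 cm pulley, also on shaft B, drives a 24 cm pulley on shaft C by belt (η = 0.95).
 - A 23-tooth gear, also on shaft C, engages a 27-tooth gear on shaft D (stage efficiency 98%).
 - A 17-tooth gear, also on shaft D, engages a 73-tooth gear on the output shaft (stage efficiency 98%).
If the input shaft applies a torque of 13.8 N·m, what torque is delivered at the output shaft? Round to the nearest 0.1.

51.5 N·m

gear mesh 23/22 = 1.0455 → τ = 13.8·1.0455·0.97 = 13.994 N·m
belt 24/30 = 0.8 → τ = 13.994·0.8·0.95 = 10.636 N·m
gear mesh 27/23 = 1.1739 → τ = 10.636·1.1739·0.98 = 12.236 N·m
gear mesh 73/17 = 4.2941 → τ = 12.236·4.2941·0.98 = 51.491 N·m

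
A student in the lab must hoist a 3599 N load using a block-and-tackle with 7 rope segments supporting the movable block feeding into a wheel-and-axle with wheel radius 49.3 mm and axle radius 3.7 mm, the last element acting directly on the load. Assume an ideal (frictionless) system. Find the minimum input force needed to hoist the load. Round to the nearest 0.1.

38.6 N

Block-and-tackle MA = number of supporting rope parts = 7.
Wheel-and-axle MA = R/r = 49.3/3.7 = 13.324.
Combined ideal MA = 7 × 13.324 = 93.27.
Effort = load / MA = 3599 / 93.27 = 38.587 N.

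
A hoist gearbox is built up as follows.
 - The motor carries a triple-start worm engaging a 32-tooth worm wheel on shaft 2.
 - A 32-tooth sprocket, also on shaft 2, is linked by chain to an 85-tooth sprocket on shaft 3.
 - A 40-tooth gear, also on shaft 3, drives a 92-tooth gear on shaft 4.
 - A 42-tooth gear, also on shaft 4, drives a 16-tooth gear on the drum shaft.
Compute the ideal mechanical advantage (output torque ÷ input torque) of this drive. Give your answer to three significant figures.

Each stage contributes driven/driver: worm 32/3 = 10.667, chain 85/32 = 2.6562, gear mesh 92/40 = 2.3, gear mesh 16/42 = 0.38095.
Overall: 10.667 × 2.6562 × 2.3 × 0.38095 = 24.825.

24.8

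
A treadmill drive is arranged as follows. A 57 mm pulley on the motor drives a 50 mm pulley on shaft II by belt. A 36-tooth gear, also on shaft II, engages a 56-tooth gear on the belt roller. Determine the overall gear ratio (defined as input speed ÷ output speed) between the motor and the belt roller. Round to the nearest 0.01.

1.36

Each stage contributes driven/driver: belt 50/57 = 0.87719, gear mesh 56/36 = 1.5556.
Overall: 0.87719 × 1.5556 = 1.3645.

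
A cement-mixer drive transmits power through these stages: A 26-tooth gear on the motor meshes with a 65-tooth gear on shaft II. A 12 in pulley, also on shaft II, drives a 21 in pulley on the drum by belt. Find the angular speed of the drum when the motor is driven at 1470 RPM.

Gear mesh: ratio = 65/26 = 2.5, so shaft II turns at 1470 / 2.5 = 588 RPM.
Belt: ratio = 21/12 = 1.75, so the drum turns at 588 / 1.75 = 336 RPM.

336 RPM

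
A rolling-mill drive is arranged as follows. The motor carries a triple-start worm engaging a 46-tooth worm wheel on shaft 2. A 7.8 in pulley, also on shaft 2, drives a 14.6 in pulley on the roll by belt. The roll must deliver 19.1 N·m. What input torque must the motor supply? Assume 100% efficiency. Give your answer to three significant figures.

0.665 N·m

Overall ratio R = 15.333 × 1.8718 = 28.701.
Input torque = output torque / R = 19.1 / 28.701 = 0.66549 N·m.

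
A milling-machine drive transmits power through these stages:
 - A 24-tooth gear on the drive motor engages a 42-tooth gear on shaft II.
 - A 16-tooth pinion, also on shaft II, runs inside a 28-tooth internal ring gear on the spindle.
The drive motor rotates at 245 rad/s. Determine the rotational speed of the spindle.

the drive motor → shaft II (gear mesh, 42/24): 245 ÷ 1.75 = 140 rad/s
shaft II → the spindle (internal gear, 28/16): 140 ÷ 1.75 = 80 rad/s

80 rad/s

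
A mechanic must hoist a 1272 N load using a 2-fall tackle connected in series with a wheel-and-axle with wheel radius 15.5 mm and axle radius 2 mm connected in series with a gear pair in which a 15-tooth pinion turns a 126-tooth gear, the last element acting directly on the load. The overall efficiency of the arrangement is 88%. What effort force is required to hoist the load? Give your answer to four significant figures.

11.10 N

Block-and-tackle MA = number of supporting rope parts = 2.
Wheel-and-axle MA = R/r = 15.5/2 = 7.75.
Gear pair MA = 126/15 = 8.4.
Combined ideal MA = 2 × 7.75 × 8.4 = 130.2.
Actual MA = 130.2 × 0.88 = 114.58.
Effort = load / actual MA = 1272 / 114.58 = 11.102 N.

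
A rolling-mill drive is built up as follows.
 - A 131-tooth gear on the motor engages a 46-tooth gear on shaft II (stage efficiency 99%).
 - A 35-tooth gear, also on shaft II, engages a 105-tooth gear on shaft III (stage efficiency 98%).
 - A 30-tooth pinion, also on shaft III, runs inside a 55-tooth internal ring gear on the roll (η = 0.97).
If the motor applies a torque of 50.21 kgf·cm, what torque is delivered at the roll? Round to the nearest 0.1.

After the gear mesh (46/131): 50.21 × 0.35115 × 0.99 = 17.455 kgf·cm
After the gear mesh (105/35): 17.455 × 3 × 0.98 = 51.317 kgf·cm
After the internal gear (55/30): 51.317 × 1.8333 × 0.97 = 91.258 kgf·cm

91.3 kgf·cm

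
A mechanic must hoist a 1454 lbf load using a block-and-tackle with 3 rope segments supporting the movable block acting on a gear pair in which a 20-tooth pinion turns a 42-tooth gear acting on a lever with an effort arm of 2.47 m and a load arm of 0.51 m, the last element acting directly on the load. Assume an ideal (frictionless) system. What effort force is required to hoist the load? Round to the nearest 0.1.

47.7 lbf

Block-and-tackle MA = number of supporting rope parts = 3.
Gear pair MA = 42/20 = 2.1.
Lever MA = effort arm / load arm = 2.47/0.51 = 4.8431.
Combined ideal MA = 3 × 2.1 × 4.8431 = 30.512.
Effort = load / MA = 1454 / 30.512 = 47.654 lbf.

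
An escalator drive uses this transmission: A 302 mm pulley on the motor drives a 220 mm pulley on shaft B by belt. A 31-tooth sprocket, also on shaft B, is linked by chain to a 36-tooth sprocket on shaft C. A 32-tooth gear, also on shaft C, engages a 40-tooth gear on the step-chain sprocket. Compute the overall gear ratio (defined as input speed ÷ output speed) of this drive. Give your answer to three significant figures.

1.06

Each stage contributes driven/driver: belt 220/302 = 0.72848, chain 36/31 = 1.1613, gear mesh 40/32 = 1.25.
Overall: 0.72848 × 1.1613 × 1.25 = 1.0575.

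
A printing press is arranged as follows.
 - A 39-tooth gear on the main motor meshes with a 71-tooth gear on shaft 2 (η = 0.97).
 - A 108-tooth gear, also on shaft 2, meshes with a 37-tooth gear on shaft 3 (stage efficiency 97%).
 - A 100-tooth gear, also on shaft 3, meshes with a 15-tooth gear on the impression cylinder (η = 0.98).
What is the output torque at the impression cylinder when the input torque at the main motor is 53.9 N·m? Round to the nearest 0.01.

Gear mesh: ratio = 71/39 = 1.8205; torque at shaft 2 = 53.9 × 1.8205 × 0.97 = 95.182 N·m.
Gear mesh: ratio = 37/108 = 0.34259; torque at shaft 3 = 95.182 × 0.34259 × 0.97 = 31.63 N·m.
Gear mesh: ratio = 15/100 = 0.15; torque at the impression cylinder = 31.63 × 0.15 × 0.98 = 4.6497 N·m.

4.65 N·m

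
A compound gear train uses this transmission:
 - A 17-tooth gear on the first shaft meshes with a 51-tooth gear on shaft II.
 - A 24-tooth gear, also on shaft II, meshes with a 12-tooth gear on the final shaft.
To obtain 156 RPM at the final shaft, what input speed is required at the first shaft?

234 RPM

Overall ratio R = 3 × 0.5 = 1.5.
Required input speed = output speed × R = 156 × 1.5 = 234 RPM.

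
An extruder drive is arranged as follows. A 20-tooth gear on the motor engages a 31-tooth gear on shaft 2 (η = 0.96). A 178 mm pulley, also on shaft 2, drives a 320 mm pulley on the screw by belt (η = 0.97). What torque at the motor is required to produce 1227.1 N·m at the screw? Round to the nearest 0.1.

472.9 N·m

Overall ratio R = 1.55 × 1.7978 = 2.7865; overall efficiency η = 0.96 × 0.97 = 0.9312.
Input torque = output torque / (R × η) = 1227.1 / (2.7865 × 0.9312) = 472.91 N·m.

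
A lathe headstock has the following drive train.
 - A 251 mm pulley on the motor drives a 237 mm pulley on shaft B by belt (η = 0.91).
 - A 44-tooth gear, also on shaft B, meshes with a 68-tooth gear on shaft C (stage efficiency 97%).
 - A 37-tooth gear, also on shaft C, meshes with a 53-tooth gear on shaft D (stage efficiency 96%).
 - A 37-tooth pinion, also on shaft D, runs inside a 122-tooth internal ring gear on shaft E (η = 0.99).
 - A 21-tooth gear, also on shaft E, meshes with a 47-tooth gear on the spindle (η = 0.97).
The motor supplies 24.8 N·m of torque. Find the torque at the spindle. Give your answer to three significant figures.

311 N·m

belt 237/251 = 0.94422 → τ = 24.8·0.94422·0.91 = 21.309 N·m
gear mesh 68/44 = 1.5455 → τ = 21.309·1.5455·0.97 = 31.944 N·m
gear mesh 53/37 = 1.4324 → τ = 31.944·1.4324·0.96 = 43.928 N·m
internal gear 122/37 = 3.2973 → τ = 43.928·3.2973·0.99 = 143.4 N·m
gear mesh 47/21 = 2.2381 → τ = 143.4·2.2381·0.97 = 311.3 N·m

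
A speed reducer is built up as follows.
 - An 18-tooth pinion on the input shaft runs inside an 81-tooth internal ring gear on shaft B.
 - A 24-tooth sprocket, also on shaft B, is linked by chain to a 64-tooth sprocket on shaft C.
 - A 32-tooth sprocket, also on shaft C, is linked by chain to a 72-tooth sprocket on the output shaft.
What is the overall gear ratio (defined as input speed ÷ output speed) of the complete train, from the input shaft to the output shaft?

27

Each stage contributes driven/driver: internal gear 81/18 = 4.5, chain 64/24 = 2.6667, chain 72/32 = 2.25.
Overall: 4.5 × 2.6667 × 2.25 = 27.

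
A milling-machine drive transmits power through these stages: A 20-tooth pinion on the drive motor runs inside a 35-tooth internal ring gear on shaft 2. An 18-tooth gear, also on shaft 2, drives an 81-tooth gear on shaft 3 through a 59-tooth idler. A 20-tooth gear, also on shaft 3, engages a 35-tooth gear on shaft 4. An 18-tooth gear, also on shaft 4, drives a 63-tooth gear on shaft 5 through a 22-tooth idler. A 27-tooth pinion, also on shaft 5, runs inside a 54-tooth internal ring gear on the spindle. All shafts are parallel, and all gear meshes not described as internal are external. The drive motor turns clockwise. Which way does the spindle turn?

counterclockwise

the drive motor → shaft 2: internal mesh, same direction → CW.
shaft 2 → shaft 3: driver → idler → driven is 2 external meshes, 2 reversals → CW.
shaft 3 → shaft 4: external mesh, 1 reversal → CCW.
shaft 4 → shaft 5: driver → idler → driven is 2 external meshes, 2 reversals → CCW.
shaft 5 → the spindle: internal mesh, same direction → CCW.
5 reversals in total — an odd number — so the spindle turns opposite to the drive motor.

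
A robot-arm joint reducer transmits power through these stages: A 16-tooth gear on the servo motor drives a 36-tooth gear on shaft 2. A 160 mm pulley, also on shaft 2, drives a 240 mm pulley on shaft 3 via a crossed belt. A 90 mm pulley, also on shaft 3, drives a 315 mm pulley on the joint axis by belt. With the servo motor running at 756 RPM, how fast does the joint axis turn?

64 RPM

the servo motor → shaft 2 (gear mesh, 36/16): 756 ÷ 2.25 = 336 RPM
shaft 2 → shaft 3 (belt, 240/160): 336 ÷ 1.5 = 224 RPM
shaft 3 → the joint axis (belt, 315/90): 224 ÷ 3.5 = 64 RPM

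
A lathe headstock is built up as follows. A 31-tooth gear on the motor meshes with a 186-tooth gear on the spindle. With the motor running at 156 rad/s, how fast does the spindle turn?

gear mesh 186/31 = 6 → 156/6 = 26 rad/s

26 rad/s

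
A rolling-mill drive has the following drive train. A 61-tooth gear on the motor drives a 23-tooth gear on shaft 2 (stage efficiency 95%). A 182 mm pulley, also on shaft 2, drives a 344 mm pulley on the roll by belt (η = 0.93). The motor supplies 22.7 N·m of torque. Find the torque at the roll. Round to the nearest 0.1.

After the gear mesh (23/61): 22.7 × 0.37705 × 0.95 = 8.1311 N·m
After the belt (344/182): 8.1311 × 1.8901 × 0.93 = 14.293 N·m

14.3 N·m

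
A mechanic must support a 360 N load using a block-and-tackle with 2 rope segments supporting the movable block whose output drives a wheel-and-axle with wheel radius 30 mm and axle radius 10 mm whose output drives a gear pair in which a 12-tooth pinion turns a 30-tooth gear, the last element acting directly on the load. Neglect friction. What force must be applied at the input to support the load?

Block-and-tackle MA = number of supporting rope parts = 2.
Wheel-and-axle MA = R/r = 30/10 = 3.
Gear pair MA = 30/12 = 2.5.
Combined ideal MA = 2 × 3 × 2.5 = 15.
Effort = load / MA = 360 / 15 = 24 N.

24 N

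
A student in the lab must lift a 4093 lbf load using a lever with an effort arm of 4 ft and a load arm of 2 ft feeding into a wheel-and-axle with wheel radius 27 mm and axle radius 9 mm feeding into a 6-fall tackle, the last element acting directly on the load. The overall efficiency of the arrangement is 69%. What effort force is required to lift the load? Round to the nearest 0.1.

164.8 lbf

Lever MA = effort arm / load arm = 4/2 = 2.
Wheel-and-axle MA = R/r = 27/9 = 3.
Block-and-tackle MA = number of supporting rope parts = 6.
Combined ideal MA = 2 × 3 × 6 = 36.
Actual MA = 36 × 0.69 = 24.84.
Effort = load / actual MA = 4093 / 24.84 = 164.77 lbf.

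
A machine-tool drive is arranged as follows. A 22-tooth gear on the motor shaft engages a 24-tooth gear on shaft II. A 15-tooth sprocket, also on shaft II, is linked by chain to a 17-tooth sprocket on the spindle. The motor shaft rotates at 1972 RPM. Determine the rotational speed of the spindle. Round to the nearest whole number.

gear mesh 24/22 = 1.0909 → 1972/1.0909 = 1807.7 RPM
chain 17/15 = 1.1333 → 1807.7/1.1333 = 1595 RPM

1595 RPM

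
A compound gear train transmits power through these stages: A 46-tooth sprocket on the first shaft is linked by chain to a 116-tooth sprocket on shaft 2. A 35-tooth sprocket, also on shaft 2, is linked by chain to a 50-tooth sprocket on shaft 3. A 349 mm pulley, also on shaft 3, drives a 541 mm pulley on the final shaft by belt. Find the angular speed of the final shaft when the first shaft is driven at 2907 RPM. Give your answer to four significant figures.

the first shaft → shaft 2 (chain, 116/46): 2907 ÷ 2.5217 = 1152.8 RPM
shaft 2 → shaft 3 (chain, 50/35): 1152.8 ÷ 1.4286 = 806.94 RPM
shaft 3 → the final shaft (belt, 541/349): 806.94 ÷ 1.5501 = 520.56 RPM

520.6 RPM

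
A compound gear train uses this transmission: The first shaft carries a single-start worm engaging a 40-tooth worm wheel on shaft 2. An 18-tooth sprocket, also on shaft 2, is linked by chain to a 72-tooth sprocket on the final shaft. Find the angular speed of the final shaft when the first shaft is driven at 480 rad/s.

the first shaft → shaft 2 (worm, 40/1): 480 ÷ 40 = 12 rad/s
shaft 2 → the final shaft (chain, 72/18): 12 ÷ 4 = 3 rad/s

3 rad/s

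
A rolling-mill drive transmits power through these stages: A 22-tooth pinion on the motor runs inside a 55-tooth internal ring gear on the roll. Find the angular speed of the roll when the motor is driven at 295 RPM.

118 RPM

internal gear 55/22 = 2.5 → 295/2.5 = 118 RPM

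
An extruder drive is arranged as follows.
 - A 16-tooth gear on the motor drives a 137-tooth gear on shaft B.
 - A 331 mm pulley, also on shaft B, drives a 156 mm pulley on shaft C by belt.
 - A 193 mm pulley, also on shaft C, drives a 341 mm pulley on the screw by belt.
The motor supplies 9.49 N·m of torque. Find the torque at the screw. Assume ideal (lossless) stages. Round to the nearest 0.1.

67.7 N·m

gear mesh 137/16 = 8.5625 → τ = 9.49·8.5625 = 81.258 N·m
belt 156/331 = 0.4713 → τ = 81.258·0.4713 = 38.297 N·m
belt 341/193 = 1.7668 → τ = 38.297·1.7668 = 67.664 N·m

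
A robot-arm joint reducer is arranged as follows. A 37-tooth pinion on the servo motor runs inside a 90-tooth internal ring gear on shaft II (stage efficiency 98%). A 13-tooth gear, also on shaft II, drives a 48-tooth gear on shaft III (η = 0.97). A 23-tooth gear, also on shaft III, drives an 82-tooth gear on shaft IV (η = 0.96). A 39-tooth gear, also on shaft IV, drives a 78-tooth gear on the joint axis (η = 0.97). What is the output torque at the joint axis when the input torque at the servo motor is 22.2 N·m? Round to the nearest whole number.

Internal gear: ratio = 90/37 = 2.4324; torque at shaft II = 22.2 × 2.4324 × 0.98 = 52.92 N·m.
Gear mesh: ratio = 48/13 = 3.6923; torque at shaft III = 52.92 × 3.6923 × 0.97 = 189.54 N·m.
Gear mesh: ratio = 82/23 = 3.5652; torque at shaft IV = 189.54 × 3.5652 × 0.96 = 648.7 N·m.
Gear mesh: ratio = 78/39 = 2; torque at the joint axis = 648.7 × 2 × 0.97 = 1258.5 N·m.

1258 N·m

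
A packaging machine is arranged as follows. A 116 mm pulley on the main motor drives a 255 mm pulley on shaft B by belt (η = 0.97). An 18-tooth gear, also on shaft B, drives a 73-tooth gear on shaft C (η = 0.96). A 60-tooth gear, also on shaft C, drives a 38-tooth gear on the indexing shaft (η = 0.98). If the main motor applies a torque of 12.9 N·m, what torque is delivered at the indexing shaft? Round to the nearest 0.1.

After the belt (255/116): 12.9 × 2.1983 × 0.97 = 27.507 N·m
After the gear mesh (73/18): 27.507 × 4.0556 × 0.96 = 107.09 N·m
After the gear mesh (38/60): 107.09 × 0.63333 × 0.98 = 66.47 N·m

66.5 N·m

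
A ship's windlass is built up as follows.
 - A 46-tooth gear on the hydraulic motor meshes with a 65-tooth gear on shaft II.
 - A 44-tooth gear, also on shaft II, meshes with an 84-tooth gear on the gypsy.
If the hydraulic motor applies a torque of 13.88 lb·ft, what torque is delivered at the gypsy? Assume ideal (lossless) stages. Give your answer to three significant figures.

37.4 lb·ft

After the gear mesh (65/46): 13.88 × 1.413 = 19.613 lb·ft
After the gear mesh (84/44): 19.613 × 1.9091 = 37.443 lb·ft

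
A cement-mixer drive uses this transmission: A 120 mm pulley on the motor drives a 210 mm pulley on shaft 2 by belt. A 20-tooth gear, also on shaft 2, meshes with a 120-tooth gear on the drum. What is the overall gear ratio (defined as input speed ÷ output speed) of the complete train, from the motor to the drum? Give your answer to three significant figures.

Each stage contributes driven/driver: belt 210/120 = 1.75, gear mesh 120/20 = 6.
Overall: 1.75 × 6 = 10.5.

10.5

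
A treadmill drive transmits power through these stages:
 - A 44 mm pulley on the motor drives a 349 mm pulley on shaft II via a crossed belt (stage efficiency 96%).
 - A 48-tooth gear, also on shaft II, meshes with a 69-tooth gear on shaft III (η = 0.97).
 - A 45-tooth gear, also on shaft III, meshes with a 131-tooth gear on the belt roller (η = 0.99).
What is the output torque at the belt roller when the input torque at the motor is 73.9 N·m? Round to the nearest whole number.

Belt: ratio = 349/44 = 7.9318; torque at shaft II = 73.9 × 7.9318 × 0.96 = 562.71 N·m.
Gear mesh: ratio = 69/48 = 1.4375; torque at shaft III = 562.71 × 1.4375 × 0.97 = 784.64 N·m.
Gear mesh: ratio = 131/45 = 2.9111; torque at the belt roller = 784.64 × 2.9111 × 0.99 = 2261.3 N·m.

2261 N·m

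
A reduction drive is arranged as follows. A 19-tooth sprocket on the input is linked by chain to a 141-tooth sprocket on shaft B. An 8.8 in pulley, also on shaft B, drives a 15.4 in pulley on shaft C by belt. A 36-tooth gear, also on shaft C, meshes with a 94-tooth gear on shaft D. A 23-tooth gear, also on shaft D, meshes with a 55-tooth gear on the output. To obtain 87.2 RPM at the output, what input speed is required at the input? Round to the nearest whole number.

7071 RPM

Overall ratio R = 7.4211 × 1.75 × 2.6111 × 2.3913 = 81.089.
Required input speed = output speed × R = 87.2 × 81.089 = 7071 RPM.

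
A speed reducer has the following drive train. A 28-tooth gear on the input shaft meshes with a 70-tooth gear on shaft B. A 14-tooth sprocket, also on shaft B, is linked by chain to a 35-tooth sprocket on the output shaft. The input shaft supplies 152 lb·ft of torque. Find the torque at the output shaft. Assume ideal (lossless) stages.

950 lb·ft

gear mesh 70/28 = 2.5 → τ = 152·2.5 = 380 lb·ft
chain 35/14 = 2.5 → τ = 380·2.5 = 950 lb·ft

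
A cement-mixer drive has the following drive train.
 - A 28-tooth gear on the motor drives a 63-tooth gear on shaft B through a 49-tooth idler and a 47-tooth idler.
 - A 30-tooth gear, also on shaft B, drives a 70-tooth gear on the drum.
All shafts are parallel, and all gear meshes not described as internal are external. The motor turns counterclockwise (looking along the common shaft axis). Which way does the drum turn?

counterclockwise

the motor → shaft B: driver → idler → idler → driven is 3 external meshes, 3 reversals → CW.
shaft B → the drum: external mesh, 1 reversal → CCW.
4 reversals in total — an even number — so the drum turns the same way as the motor.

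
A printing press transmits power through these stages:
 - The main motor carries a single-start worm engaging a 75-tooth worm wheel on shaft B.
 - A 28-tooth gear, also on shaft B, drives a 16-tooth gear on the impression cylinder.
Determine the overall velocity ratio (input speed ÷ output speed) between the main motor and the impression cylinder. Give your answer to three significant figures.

Each stage contributes driven/driver: worm 75/1 = 75, gear mesh 16/28 = 0.57143.
Overall: 75 × 0.57143 = 42.857.

42.9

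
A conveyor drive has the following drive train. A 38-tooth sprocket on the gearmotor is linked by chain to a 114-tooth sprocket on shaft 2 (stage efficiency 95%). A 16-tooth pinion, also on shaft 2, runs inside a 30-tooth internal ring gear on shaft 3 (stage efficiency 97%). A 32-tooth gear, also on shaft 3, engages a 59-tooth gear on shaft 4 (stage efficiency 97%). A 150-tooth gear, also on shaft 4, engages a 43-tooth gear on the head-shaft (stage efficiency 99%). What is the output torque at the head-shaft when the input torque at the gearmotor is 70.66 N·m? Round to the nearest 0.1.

chain 114/38 = 3 → τ = 70.66·3·0.95 = 201.38 N·m
internal gear 30/16 = 1.875 → τ = 201.38·1.875·0.97 = 366.26 N·m
gear mesh 59/32 = 1.8438 → τ = 366.26·1.8438·0.97 = 655.04 N·m
gear mesh 43/150 = 0.28667 → τ = 655.04·0.28667·0.99 = 185.9 N·m

185.9 N·m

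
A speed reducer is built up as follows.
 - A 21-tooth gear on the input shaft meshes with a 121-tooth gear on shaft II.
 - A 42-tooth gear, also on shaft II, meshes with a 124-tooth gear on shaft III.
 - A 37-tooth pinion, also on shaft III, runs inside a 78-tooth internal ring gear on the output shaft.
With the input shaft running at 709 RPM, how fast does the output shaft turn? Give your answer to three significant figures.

19.8 RPM

the input shaft → shaft II (gear mesh, 121/21): 709 ÷ 5.7619 = 123.05 RPM
shaft II → shaft III (gear mesh, 124/42): 123.05 ÷ 2.9524 = 41.678 RPM
shaft III → the output shaft (internal gear, 78/37): 41.678 ÷ 2.1081 = 19.77 RPM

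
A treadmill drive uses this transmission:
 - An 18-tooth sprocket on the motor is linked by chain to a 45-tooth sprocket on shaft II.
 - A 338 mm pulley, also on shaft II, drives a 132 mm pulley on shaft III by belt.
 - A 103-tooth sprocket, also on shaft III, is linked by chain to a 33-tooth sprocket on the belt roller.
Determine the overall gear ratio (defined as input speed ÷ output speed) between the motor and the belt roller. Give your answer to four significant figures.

0.3128

Each stage contributes driven/driver: chain 45/18 = 2.5, belt 132/338 = 0.39053, chain 33/103 = 0.32039.
Overall: 2.5 × 0.39053 × 0.32039 = 0.31281.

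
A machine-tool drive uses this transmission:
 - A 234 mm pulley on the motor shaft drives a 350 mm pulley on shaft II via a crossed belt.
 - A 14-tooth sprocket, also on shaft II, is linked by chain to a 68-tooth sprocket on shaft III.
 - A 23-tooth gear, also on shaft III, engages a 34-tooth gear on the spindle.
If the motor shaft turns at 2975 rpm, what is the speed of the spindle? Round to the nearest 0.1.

277.0 rpm

belt 350/234 = 1.4957 → 2975/1.4957 = 1989 rpm
chain 68/14 = 4.8571 → 1989/4.8571 = 409.5 rpm
gear mesh 34/23 = 1.4783 → 409.5/1.4783 = 277.01 rpm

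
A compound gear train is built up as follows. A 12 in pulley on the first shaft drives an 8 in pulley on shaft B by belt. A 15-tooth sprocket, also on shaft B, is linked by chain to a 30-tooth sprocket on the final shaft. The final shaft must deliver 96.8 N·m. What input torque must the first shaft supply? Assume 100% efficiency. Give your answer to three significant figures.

72.6 N·m

Overall ratio R = 0.66667 × 2 = 1.3333.
Input torque = output torque / R = 96.8 / 1.3333 = 72.6 N·m.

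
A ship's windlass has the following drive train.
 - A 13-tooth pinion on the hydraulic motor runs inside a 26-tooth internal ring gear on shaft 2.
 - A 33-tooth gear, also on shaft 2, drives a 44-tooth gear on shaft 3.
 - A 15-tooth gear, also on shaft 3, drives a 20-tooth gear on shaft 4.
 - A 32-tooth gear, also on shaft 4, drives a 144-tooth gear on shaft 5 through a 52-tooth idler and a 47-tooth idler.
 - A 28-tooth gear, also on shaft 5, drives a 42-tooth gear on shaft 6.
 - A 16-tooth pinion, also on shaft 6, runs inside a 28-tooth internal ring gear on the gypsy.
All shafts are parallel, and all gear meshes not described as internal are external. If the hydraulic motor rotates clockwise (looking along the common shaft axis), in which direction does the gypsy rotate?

the hydraulic motor → shaft 2: internal mesh, same direction → CW.
shaft 2 → shaft 3: external mesh, 1 reversal → CCW.
shaft 3 → shaft 4: external mesh, 1 reversal → CW.
shaft 4 → shaft 5: driver → idler → idler → driven is 3 external meshes, 3 reversals → CCW.
shaft 5 → shaft 6: external mesh, 1 reversal → CW.
shaft 6 → the gypsy: internal mesh, same direction → CW.
6 reversals in total — an even number — so the gypsy turns the same way as the hydraulic motor.

clockwise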